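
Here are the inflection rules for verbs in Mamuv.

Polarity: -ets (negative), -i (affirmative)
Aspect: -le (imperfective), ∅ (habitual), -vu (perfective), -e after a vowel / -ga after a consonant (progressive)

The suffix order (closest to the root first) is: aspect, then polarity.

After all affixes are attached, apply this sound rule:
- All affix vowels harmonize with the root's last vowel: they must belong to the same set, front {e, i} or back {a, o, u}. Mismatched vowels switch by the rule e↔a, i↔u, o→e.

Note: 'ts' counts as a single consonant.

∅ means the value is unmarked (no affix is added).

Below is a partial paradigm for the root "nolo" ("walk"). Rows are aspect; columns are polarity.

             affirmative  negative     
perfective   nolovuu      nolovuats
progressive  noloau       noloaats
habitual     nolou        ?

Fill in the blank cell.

noloats

aspect = habitual: zero marking, form stays nolo.
Attach polarity negative -ets → noloets.
Apply vowel harmony: noloets → noloats.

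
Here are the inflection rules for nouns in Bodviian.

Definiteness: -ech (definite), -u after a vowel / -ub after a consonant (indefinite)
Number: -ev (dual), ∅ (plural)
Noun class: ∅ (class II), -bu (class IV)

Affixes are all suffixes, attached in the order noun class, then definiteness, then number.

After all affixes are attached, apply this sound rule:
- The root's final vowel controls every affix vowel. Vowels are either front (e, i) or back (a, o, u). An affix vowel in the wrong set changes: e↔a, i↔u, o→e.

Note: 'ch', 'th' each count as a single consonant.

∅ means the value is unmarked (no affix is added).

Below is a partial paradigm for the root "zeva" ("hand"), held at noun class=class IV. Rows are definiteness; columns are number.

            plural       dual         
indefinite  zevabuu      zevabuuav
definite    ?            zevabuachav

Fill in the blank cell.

Attach noun class class IV -bu → zevabu.
Attach definiteness definite -ech → zevabuech.
number = plural: zero marking, form stays zevabuech.
Apply vowel harmony: zevabuech → zevabuach.

zevabuach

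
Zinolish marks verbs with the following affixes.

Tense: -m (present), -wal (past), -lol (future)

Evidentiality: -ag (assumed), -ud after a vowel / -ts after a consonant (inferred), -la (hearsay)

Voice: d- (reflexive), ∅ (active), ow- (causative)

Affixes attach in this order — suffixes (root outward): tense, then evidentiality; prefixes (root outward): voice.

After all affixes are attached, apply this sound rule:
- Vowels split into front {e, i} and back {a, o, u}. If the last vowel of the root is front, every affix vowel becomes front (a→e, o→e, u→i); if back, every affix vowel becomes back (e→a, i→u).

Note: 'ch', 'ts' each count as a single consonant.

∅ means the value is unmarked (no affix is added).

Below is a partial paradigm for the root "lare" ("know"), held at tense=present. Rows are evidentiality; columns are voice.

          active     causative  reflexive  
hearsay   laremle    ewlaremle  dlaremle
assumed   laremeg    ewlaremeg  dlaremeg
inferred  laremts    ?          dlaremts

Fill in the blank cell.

ewlaremts

Attach tense present -m → larem.
Attach evidentiality inferred -ts (after consonant 'm') → laremts.
Attach voice causative ow- → owlaremts.
Apply vowel harmony: owlaremts → ewlaremts.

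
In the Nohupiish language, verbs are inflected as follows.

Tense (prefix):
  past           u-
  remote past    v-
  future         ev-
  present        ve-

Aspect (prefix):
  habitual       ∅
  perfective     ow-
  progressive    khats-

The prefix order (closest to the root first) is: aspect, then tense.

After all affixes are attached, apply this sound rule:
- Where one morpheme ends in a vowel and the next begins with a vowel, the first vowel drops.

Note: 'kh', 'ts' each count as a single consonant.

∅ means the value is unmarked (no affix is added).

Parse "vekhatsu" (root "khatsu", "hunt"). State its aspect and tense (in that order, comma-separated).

habitual, present

Segment: ve-khatsu.
aspect: ∅ → habitual.
tense: ve- → present.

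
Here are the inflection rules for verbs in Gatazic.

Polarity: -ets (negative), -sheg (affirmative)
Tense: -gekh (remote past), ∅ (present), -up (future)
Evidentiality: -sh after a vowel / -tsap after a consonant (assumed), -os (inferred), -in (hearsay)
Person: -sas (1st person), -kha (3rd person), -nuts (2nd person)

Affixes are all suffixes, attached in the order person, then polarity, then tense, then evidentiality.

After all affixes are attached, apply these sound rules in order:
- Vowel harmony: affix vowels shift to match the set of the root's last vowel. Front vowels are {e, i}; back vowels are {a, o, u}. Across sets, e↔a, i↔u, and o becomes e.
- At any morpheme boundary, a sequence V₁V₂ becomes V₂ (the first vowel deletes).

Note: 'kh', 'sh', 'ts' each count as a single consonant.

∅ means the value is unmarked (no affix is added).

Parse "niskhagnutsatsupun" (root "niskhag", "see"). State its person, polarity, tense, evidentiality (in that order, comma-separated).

Segment: niskhag-nuts-ets-up-in.
person: -nuts → 2nd person.
polarity: -ets → negative.
tense: -up → future.
evidentiality: -in → hearsay.

2nd person, negative, future, hearsay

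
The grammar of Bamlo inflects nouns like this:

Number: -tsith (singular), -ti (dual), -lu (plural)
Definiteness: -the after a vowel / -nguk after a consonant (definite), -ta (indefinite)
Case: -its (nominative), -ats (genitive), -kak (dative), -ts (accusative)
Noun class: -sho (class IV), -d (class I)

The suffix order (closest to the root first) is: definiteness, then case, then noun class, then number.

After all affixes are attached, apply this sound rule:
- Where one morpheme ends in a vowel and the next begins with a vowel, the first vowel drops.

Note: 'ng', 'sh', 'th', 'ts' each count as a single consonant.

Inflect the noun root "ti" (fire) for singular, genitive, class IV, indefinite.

Attach definiteness indefinite -ta → tita.
Attach case genitive -ats → titaats.
Attach noun class class IV -sho → titaatssho.
Attach number singular -tsith → titaatsshotsith.
Apply vowel deletion: titaatsshotsith → titatsshotsith.

titatsshotsith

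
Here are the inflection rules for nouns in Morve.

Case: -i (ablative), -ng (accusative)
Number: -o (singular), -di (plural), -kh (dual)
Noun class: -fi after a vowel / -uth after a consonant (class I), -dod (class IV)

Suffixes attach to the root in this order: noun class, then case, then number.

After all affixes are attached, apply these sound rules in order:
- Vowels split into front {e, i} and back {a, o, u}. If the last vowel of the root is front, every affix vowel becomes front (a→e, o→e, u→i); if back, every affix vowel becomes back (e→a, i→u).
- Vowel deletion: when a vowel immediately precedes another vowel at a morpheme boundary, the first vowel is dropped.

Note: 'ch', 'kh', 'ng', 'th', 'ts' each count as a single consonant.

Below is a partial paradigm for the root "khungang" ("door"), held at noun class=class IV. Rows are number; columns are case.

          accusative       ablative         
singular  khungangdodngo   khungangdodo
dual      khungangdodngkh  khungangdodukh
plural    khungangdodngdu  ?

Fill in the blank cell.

khungangdodudu

Attach noun class class IV -dod → khungangdod.
Attach case ablative -i → khungangdodi.
Attach number plural -di → khungangdodidi.
Apply vowel harmony: khungangdodidi → khungangdodudu.
Vowel deletion: no change.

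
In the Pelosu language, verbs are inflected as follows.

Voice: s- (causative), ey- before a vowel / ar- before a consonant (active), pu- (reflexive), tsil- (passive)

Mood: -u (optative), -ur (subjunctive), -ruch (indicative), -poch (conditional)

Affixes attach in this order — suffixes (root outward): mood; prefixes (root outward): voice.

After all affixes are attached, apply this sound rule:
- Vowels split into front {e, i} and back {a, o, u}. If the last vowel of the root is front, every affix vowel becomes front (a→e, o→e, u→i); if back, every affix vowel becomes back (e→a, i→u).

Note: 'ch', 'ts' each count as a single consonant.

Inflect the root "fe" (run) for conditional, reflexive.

pifepech

Attach voice reflexive pu- → pufe.
Attach mood conditional -poch → pufepoch.
Apply vowel harmony: pufepoch → pifepech.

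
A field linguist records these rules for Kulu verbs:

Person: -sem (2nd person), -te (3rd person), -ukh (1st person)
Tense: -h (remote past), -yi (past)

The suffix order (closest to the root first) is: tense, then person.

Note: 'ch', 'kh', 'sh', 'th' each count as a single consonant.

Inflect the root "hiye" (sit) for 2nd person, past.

hiyeyisem

Attach tense past -yi → hiyeyi.
Attach person 2nd person -sem → hiyeyisem.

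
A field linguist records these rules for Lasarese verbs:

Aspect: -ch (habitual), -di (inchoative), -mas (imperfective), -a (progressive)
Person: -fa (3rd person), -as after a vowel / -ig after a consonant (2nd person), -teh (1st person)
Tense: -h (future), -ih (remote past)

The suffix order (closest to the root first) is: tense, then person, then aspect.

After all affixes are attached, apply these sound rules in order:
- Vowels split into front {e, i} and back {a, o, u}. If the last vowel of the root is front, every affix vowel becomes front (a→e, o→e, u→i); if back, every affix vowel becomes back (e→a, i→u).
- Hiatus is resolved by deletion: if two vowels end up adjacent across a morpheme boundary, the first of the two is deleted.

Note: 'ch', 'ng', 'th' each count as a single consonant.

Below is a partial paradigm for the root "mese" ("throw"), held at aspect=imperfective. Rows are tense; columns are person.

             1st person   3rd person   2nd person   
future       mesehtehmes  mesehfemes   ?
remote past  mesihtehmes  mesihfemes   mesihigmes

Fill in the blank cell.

Attach tense future -h → meseh.
Attach person 2nd person -ig (after consonant 'h') → mesehig.
Attach aspect imperfective -mas → mesehigmas.
Apply vowel harmony: mesehigmas → mesehigmes.
Vowel deletion: no change.

mesehigmes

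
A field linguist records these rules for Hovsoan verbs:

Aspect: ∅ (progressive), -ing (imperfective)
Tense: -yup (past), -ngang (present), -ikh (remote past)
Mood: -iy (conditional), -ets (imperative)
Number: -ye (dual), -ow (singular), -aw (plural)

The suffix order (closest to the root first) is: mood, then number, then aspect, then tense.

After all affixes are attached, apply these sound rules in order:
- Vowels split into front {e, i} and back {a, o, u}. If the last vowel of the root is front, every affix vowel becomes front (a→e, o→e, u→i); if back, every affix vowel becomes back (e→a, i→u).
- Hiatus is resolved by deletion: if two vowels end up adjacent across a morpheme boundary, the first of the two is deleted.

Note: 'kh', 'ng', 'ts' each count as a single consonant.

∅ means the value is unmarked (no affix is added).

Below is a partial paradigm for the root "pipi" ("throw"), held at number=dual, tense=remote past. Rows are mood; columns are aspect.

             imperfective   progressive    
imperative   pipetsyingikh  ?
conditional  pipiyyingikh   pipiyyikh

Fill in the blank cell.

Attach mood imperative -ets → pipiets.
Attach number dual -ye → pipietsye.
aspect = progressive: zero marking, form stays pipietsye.
Attach tense remote past -ikh → pipietsyeikh.
Vowel harmony: no change.
Apply vowel deletion: pipietsyeikh → pipetsyikh.

pipetsyikh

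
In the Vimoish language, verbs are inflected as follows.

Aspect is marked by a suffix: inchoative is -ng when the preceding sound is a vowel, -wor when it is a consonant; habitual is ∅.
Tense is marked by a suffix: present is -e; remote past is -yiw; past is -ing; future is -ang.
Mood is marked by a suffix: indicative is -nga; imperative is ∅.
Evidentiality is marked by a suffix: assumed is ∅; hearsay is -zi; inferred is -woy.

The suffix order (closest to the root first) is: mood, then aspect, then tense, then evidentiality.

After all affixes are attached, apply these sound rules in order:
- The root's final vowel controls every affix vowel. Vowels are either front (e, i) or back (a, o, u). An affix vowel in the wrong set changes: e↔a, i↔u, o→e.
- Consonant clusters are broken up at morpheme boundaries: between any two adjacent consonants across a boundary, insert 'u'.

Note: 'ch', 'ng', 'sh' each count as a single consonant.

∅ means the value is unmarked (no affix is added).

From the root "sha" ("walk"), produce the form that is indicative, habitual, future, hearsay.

shangaanguzu

Attach mood indicative -nga → shanga.
aspect = habitual: zero marking, form stays shanga.
Attach tense future -ang → shangaang.
Attach evidentiality hearsay -zi → shangaangzi.
Apply vowel harmony: shangaangzi → shangaangzu.
Apply epenthesis: shangaangzu → shangaanguzu.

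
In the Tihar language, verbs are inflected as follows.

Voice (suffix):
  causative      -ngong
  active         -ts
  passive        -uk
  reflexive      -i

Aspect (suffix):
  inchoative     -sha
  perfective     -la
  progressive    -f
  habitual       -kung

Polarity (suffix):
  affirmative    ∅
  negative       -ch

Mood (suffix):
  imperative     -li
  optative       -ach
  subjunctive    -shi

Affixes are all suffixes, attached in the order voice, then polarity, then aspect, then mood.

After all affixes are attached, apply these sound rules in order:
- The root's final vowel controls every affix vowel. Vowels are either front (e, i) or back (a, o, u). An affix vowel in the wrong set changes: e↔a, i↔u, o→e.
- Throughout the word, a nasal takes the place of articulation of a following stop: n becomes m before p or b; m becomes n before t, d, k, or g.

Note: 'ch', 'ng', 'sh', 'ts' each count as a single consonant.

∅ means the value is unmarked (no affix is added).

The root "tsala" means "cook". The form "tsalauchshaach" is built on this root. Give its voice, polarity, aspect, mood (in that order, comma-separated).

Segment: tsala-i-ch-sha-ach.
voice: -i → reflexive.
polarity: -ch → negative.
aspect: -sha → inchoative.
mood: -ach → optative.

reflexive, negative, inchoative, optative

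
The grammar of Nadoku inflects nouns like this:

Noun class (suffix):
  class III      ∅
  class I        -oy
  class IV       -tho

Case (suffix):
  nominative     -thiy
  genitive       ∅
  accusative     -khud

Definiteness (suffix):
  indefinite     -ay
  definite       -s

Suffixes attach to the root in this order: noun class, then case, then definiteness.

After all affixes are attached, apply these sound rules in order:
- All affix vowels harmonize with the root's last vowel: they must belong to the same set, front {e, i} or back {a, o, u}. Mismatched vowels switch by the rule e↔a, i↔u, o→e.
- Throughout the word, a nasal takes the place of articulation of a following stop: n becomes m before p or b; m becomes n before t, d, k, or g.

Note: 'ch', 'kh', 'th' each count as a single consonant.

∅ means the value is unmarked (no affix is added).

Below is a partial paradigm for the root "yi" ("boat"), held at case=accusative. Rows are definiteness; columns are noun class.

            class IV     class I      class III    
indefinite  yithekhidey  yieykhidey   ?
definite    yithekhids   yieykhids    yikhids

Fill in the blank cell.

yikhidey

noun class = class III: zero marking, form stays yi.
Attach case accusative -khud → yikhud.
Attach definiteness indefinite -ay → yikhuday.
Apply vowel harmony: yikhuday → yikhidey.
Nasal assimilation: no change.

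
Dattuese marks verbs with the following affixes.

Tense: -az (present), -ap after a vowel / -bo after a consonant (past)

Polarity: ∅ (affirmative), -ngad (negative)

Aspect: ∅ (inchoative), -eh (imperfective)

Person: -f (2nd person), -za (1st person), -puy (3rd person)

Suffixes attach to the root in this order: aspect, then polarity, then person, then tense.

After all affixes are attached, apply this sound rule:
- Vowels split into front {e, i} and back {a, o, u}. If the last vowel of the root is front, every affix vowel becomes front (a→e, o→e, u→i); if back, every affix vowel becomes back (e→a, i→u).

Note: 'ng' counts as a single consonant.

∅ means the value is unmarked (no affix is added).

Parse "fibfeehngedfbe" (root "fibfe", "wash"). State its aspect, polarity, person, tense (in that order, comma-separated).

imperfective, negative, 2nd person, past

Segment: fibfe-eh-ngad-f-bo.
aspect: -eh → imperfective.
polarity: -ngad → negative.
person: -f → 2nd person.
tense: -ap/bo → past.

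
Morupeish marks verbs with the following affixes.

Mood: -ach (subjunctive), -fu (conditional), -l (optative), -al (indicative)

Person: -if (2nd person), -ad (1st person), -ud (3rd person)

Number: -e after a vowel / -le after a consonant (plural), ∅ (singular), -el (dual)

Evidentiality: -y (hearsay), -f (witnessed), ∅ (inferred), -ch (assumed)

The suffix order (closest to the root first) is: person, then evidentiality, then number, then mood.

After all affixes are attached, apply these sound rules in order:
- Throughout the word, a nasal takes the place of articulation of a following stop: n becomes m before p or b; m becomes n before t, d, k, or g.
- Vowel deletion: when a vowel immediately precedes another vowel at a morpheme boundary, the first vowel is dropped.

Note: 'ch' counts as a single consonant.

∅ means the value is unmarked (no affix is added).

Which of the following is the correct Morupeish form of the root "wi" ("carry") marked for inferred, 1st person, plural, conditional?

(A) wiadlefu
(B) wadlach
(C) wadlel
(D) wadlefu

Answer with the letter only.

Attach person 1st person -ad → wiad.
evidentiality = inferred: zero marking, form stays wiad.
Attach number plural -le (after consonant 'd') → wiadle.
Attach mood conditional -fu → wiadlefu.
Nasal assimilation: no change.
Apply vowel deletion: wiadlefu → wadlefu.
So the correct form is wadlefu, option (D).
(A) wiadlefu is wrong: it fails to apply the sound rule(s).
(C) wadlel is wrong: it uses optative instead of conditional for mood.
(B) wadlach is wrong: it uses subjunctive instead of conditional for mood.

D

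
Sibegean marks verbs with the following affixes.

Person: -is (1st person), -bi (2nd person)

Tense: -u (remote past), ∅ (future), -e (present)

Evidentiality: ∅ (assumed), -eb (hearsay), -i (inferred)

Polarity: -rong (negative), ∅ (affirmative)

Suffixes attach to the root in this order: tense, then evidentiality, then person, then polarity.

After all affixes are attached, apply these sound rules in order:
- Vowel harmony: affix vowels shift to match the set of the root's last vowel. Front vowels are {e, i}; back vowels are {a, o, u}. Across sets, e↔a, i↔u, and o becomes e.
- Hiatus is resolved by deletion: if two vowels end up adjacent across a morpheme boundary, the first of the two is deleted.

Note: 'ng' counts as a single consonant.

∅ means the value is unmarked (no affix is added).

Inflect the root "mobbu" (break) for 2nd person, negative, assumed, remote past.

Attach tense remote past -u → mobbuu.
evidentiality = assumed: zero marking, form stays mobbuu.
Attach person 2nd person -bi → mobbuubi.
Attach polarity negative -rong → mobbuubirong.
Apply vowel harmony: mobbuubirong → mobbuuburong.
Apply vowel deletion: mobbuuburong → mobbuburong.

mobbuburong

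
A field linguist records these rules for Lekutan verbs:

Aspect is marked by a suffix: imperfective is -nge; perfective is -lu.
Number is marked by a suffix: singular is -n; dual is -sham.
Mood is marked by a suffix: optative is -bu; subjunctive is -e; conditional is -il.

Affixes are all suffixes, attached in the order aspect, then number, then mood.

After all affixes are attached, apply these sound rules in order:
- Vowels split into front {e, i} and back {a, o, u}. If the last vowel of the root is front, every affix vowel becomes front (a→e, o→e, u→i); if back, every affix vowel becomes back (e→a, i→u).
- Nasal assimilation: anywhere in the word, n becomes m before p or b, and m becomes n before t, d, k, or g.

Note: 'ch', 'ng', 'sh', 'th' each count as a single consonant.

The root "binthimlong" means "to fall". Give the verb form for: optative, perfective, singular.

binthimlonglumbu

Attach aspect perfective -lu → binthimlonglu.
Attach number singular -n → binthimlonglun.
Attach mood optative -bu → binthimlonglunbu.
Vowel harmony: no change.
Apply nasal assimilation: binthimlonglunbu → binthimlonglumbu.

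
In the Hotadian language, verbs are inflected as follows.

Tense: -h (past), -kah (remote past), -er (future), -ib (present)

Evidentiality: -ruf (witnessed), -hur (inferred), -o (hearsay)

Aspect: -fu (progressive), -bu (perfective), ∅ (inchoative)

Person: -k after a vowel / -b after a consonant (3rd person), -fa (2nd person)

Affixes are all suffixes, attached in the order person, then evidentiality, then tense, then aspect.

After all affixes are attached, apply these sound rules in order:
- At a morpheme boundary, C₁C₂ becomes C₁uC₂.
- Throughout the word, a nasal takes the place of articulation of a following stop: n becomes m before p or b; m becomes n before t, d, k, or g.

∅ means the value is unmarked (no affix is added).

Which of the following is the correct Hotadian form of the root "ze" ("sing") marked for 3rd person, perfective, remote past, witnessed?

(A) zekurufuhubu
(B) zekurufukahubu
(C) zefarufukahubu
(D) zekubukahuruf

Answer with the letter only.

Attach person 3rd person -k (after vowel 'e') → zek.
Attach evidentiality witnessed -ruf → zekruf.
Attach tense remote past -kah → zekrufkah.
Attach aspect perfective -bu → zekrufkahbu.
Apply epenthesis: zekrufkahbu → zekurufukahubu.
Nasal assimilation: no change.
So the correct form is zekurufukahubu, option (B).
(A) zekurufuhubu is wrong: it uses past instead of remote past for tense.
(C) zefarufukahubu is wrong: it uses 2nd person instead of 3rd person for person.
(D) zekubukahuruf is wrong: it has the affixes in the wrong order.

B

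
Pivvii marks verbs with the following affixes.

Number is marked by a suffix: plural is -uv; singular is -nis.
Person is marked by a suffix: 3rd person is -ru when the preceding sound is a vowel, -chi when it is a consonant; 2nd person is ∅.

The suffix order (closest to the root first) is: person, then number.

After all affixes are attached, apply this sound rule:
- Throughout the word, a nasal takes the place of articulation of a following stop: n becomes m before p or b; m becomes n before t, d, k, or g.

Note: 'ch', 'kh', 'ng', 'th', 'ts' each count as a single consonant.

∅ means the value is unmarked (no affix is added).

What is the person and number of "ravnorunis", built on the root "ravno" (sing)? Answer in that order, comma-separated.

3rd person, singular

Segment: ravno-ru-nis.
person: -ru/chi → 3rd person.
number: -nis → singular.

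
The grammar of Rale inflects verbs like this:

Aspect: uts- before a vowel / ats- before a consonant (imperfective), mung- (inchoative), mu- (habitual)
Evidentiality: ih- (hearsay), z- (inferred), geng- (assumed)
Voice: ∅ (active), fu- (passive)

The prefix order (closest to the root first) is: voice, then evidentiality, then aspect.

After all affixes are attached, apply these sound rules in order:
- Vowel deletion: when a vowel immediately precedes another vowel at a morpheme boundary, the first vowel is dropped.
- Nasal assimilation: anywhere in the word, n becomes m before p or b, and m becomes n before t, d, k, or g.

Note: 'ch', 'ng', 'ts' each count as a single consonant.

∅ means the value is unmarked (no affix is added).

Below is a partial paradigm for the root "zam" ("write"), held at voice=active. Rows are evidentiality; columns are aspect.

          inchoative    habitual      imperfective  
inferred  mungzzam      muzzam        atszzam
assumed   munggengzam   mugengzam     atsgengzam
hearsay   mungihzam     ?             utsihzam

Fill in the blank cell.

mihzam

voice = active: zero marking, form stays zam.
Attach evidentiality hearsay ih- → ihzam.
Attach aspect habitual mu- → muihzam.
Apply vowel deletion: muihzam → mihzam.
Nasal assimilation: no change.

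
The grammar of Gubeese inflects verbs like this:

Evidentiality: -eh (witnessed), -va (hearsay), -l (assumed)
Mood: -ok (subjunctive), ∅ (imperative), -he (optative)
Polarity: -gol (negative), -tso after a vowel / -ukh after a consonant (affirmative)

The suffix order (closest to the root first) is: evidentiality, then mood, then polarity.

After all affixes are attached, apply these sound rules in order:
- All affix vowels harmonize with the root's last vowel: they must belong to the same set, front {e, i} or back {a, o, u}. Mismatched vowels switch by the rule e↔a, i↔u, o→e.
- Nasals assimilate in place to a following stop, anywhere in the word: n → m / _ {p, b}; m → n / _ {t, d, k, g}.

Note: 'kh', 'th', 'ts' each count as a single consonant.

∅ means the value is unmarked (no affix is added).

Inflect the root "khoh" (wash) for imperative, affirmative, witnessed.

Attach evidentiality witnessed -eh → khoheh.
mood = imperative: zero marking, form stays khoheh.
Attach polarity affirmative -ukh (after consonant 'h') → khohehukh.
Apply vowel harmony: khohehukh → khohahukh.
Nasal assimilation: no change.

khohahukh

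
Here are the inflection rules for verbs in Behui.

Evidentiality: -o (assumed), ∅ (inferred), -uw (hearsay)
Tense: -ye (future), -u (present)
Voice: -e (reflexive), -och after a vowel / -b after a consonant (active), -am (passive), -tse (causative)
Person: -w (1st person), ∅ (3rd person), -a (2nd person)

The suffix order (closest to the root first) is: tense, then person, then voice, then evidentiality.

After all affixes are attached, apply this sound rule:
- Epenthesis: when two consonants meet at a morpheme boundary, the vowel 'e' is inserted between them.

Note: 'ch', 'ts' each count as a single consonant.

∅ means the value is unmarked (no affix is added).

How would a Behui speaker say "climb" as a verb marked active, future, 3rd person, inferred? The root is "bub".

Attach tense future -ye → bubye.
person = 3rd person: zero marking, form stays bubye.
Attach voice active -och (after vowel 'e') → bubyeoch.
evidentiality = inferred: zero marking, form stays bubyeoch.
Apply epenthesis: bubyeoch → bubeyeoch.

bubeyeoch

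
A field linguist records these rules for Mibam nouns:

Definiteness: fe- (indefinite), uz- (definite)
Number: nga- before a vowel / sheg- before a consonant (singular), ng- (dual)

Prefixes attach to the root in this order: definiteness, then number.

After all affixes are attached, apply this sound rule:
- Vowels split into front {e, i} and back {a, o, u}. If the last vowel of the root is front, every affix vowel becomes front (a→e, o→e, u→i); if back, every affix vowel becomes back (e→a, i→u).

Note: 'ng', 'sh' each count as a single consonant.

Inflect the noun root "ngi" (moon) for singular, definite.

Attach definiteness definite uz- → uzngi.
Attach number singular nga- (before vowel 'u') → ngauzngi.
Apply vowel harmony: ngauzngi → ngeizngi.

ngeizngi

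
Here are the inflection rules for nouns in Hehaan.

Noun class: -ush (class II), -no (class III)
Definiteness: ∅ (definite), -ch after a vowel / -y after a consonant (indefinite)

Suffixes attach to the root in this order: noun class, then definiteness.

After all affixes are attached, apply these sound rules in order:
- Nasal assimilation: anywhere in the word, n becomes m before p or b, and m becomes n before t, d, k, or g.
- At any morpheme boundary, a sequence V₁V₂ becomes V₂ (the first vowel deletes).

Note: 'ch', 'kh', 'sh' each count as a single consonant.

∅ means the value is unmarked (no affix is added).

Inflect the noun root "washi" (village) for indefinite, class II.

Attach noun class class II -ush → washiush.
Attach definiteness indefinite -y (after consonant 'sh') → washiushy.
Nasal assimilation: no change.
Apply vowel deletion: washiushy → washushy.

washushy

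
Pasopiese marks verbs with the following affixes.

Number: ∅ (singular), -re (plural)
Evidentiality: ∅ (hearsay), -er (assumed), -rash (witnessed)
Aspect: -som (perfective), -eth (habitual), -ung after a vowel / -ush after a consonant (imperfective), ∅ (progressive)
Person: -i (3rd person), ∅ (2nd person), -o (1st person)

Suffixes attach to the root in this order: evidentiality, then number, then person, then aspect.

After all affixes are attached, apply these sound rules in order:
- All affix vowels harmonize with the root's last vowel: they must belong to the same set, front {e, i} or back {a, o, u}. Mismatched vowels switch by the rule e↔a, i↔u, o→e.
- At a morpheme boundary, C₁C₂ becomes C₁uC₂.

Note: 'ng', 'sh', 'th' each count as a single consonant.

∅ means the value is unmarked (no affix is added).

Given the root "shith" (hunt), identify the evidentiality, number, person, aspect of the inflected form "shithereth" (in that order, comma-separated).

assumed, singular, 2nd person, habitual

Segment: shith-er-eth.
evidentiality: -er → assumed.
number: ∅ → singular.
person: ∅ → 2nd person.
aspect: -eth → habitual.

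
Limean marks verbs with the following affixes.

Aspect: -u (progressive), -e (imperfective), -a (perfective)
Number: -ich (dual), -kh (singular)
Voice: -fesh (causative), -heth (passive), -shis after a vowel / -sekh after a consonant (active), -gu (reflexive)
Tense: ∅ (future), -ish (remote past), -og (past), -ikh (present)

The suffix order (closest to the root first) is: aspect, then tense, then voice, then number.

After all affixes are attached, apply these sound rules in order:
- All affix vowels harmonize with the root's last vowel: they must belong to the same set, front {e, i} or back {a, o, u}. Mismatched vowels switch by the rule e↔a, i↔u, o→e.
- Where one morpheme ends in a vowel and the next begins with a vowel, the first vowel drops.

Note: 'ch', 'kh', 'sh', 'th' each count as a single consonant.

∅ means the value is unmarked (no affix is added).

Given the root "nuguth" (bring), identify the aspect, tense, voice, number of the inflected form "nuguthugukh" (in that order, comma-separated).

progressive, future, reflexive, singular

Segment: nuguth-u-gu-kh.
aspect: -u → progressive.
tense: ∅ → future.
voice: -gu → reflexive.
number: -kh → singular.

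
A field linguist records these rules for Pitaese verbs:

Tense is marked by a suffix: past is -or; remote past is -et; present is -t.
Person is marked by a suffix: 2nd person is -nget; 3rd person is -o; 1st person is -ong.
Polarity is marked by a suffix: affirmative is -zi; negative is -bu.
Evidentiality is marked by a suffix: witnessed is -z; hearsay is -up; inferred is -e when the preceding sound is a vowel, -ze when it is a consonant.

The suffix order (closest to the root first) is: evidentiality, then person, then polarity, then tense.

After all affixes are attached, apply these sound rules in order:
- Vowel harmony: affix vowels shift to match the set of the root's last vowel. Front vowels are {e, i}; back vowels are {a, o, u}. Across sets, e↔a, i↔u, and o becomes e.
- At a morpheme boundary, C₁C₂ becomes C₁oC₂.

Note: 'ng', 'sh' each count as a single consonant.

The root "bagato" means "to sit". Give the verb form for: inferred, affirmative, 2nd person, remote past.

bagatoangatozuat

Attach evidentiality inferred -e (after vowel 'o') → bagatoe.
Attach person 2nd person -nget → bagatoenget.
Attach polarity affirmative -zi → bagatoengetzi.
Attach tense remote past -et → bagatoengetziet.
Apply vowel harmony: bagatoengetziet → bagatoangatzuat.
Apply epenthesis: bagatoangatzuat → bagatoangatozuat.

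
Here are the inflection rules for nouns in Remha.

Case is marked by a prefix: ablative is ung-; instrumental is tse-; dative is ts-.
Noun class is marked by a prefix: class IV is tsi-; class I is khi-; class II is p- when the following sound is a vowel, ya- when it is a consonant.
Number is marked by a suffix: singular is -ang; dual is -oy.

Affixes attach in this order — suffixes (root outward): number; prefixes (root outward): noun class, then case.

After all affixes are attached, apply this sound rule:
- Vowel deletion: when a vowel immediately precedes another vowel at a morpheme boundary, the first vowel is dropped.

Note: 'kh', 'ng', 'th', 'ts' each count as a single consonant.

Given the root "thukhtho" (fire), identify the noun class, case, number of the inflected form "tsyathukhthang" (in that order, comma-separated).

Segment: ts-ya-thukhtho-ang.
noun class: p/ya- → class II.
case: ts- → dative.
number: -ang → singular.

class II, dative, singular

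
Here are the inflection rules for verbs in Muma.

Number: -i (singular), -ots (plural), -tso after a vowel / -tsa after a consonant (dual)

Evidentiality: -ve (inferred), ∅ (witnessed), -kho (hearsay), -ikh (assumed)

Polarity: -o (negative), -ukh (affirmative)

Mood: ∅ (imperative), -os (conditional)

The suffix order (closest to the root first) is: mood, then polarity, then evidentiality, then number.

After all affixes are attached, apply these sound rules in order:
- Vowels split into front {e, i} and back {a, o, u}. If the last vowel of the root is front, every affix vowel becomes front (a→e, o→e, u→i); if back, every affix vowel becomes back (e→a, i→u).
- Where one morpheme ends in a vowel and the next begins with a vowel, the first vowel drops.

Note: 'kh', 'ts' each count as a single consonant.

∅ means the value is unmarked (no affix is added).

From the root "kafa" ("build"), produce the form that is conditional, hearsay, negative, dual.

Attach mood conditional -os → kafaos.
Attach polarity negative -o → kafaoso.
Attach evidentiality hearsay -kho → kafaosokho.
Attach number dual -tso (after vowel 'o') → kafaosokhotso.
Vowel harmony: no change.
Apply vowel deletion: kafaosokhotso → kafosokhotso.

kafosokhotso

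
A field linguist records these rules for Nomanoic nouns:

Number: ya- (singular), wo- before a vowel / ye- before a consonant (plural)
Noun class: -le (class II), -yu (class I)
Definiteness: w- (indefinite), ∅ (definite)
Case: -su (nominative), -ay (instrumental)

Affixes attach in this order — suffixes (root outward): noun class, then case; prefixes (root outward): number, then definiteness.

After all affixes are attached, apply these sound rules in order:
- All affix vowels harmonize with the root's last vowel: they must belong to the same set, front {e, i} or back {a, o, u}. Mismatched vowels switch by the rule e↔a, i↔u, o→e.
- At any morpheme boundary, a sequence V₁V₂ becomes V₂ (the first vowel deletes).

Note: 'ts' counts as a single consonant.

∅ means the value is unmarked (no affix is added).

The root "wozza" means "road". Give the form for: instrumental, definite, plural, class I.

Attach number plural ye- (before consonant 'w') → yewozza.
Attach noun class class I -yu → yewozzayu.
Attach case instrumental -ay → yewozzayuay.
definiteness = definite: zero marking, form stays yewozzayuay.
Apply vowel harmony: yewozzayuay → yawozzayuay.
Apply vowel deletion: yawozzayuay → yawozzayay.

yawozzayay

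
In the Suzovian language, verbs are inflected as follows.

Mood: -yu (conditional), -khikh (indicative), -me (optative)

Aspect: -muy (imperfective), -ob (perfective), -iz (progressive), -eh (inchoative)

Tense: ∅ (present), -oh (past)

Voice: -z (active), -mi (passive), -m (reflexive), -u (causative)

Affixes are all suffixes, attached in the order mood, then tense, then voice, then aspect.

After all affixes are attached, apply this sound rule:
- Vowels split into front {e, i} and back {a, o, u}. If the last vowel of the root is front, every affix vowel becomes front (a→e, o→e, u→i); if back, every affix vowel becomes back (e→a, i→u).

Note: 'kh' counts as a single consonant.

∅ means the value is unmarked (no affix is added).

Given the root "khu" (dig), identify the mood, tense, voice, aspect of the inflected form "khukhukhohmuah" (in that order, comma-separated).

indicative, past, passive, inchoative

Segment: khu-khikh-oh-mi-eh.
mood: -khikh → indicative.
tense: -oh → past.
voice: -mi → passive.
aspect: -eh → inchoative.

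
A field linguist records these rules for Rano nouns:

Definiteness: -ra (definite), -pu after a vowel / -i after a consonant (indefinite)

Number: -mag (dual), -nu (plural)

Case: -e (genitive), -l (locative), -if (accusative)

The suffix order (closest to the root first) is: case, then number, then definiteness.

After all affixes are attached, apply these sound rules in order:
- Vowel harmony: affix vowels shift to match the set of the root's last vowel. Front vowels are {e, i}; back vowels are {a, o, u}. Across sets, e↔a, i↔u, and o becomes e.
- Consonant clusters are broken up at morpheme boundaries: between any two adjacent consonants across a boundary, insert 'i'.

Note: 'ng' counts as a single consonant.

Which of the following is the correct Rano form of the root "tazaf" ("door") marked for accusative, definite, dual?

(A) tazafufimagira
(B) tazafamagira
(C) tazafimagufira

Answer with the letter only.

A

Attach case accusative -if → tazafif.
Attach number dual -mag → tazafifmag.
Attach definiteness definite -ra → tazafifmagra.
Apply vowel harmony: tazafifmagra → tazafufmagra.
Apply epenthesis: tazafufmagra → tazafufimagira.
So the correct form is tazafufimagira, option (A).
(B) tazafamagira is wrong: it uses genitive instead of accusative for case.
(C) tazafimagufira is wrong: it has the affixes in the wrong order.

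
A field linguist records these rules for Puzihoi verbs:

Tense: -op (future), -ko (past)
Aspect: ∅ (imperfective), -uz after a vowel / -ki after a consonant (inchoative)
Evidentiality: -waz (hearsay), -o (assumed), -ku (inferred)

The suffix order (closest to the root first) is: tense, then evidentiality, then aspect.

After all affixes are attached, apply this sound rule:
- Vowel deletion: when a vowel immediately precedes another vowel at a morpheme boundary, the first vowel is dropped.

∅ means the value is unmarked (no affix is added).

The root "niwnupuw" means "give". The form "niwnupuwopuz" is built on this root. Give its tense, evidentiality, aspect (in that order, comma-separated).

future, assumed, inchoative

Segment: niwnupuw-op-o-uz.
tense: -op → future.
evidentiality: -o → assumed.
aspect: -uz/ki → inchoative.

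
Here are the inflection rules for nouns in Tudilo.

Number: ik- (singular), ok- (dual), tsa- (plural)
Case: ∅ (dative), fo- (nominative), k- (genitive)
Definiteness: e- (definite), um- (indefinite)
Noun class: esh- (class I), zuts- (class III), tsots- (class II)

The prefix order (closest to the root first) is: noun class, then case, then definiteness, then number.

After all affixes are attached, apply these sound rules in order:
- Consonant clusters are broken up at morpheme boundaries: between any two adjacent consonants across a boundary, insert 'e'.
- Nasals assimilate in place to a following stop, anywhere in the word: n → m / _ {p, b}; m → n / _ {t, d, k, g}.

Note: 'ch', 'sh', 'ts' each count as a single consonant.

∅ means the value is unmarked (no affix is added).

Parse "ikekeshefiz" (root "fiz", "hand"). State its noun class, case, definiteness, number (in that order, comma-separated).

class I, genitive, definite, singular

Segment: ik-e-k-esh-fiz.
noun class: esh- → class I.
case: k- → genitive.
definiteness: e- → definite.
number: ik- → singular.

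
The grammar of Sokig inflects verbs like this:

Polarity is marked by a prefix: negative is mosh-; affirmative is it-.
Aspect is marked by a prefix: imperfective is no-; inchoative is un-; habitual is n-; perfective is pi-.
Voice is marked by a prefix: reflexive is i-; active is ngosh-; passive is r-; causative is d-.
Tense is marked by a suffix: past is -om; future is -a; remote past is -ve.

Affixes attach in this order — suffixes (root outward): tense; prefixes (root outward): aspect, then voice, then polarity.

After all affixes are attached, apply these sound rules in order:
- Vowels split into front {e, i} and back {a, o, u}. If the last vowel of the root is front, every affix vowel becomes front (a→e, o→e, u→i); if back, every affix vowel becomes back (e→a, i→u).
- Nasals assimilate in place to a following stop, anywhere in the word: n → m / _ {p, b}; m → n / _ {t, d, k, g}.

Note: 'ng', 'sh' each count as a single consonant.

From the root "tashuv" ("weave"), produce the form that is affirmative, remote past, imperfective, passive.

utrnotashuvva

Attach aspect imperfective no- → notashuv.
Attach voice passive r- → rnotashuv.
Attach tense remote past -ve → rnotashuvve.
Attach polarity affirmative it- → itrnotashuvve.
Apply vowel harmony: itrnotashuvve → utrnotashuvva.
Nasal assimilation: no change.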